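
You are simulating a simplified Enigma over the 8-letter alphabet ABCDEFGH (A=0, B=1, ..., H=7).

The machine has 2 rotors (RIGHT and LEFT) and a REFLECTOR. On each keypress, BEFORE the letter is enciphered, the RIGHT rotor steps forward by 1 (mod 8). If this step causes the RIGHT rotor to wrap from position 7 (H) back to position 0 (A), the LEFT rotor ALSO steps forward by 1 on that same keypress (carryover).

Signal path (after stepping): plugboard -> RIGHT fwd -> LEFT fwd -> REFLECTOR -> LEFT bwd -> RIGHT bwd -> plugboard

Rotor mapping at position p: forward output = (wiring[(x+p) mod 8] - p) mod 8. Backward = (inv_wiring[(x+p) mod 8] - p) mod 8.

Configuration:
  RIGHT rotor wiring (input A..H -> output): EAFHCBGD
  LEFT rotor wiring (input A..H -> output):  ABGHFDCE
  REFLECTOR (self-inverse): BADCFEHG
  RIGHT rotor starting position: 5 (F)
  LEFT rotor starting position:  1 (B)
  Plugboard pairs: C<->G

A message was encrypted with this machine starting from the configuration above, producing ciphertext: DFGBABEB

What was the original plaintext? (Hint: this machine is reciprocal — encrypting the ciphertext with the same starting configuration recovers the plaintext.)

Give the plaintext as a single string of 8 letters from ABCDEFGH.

Char 1 ('D'): step: R->6, L=1; D->plug->D->R->C->L->G->refl->H->L'->H->R'->E->plug->E
Char 2 ('F'): step: R->7, L=1; F->plug->F->R->D->L->E->refl->F->L'->B->R'->C->plug->G
Char 3 ('G'): step: R->0, L->2 (L advanced); G->plug->C->R->F->L->C->refl->D->L'->C->R'->E->plug->E
Char 4 ('B'): step: R->1, L=2; B->plug->B->R->E->L->A->refl->B->L'->D->R'->H->plug->H
Char 5 ('A'): step: R->2, L=2; A->plug->A->R->D->L->B->refl->A->L'->E->R'->E->plug->E
Char 6 ('B'): step: R->3, L=2; B->plug->B->R->H->L->H->refl->G->L'->G->R'->C->plug->G
Char 7 ('E'): step: R->4, L=2; E->plug->E->R->A->L->E->refl->F->L'->B->R'->G->plug->C
Char 8 ('B'): step: R->5, L=2; B->plug->B->R->B->L->F->refl->E->L'->A->R'->F->plug->F

Answer: EGEHEGCF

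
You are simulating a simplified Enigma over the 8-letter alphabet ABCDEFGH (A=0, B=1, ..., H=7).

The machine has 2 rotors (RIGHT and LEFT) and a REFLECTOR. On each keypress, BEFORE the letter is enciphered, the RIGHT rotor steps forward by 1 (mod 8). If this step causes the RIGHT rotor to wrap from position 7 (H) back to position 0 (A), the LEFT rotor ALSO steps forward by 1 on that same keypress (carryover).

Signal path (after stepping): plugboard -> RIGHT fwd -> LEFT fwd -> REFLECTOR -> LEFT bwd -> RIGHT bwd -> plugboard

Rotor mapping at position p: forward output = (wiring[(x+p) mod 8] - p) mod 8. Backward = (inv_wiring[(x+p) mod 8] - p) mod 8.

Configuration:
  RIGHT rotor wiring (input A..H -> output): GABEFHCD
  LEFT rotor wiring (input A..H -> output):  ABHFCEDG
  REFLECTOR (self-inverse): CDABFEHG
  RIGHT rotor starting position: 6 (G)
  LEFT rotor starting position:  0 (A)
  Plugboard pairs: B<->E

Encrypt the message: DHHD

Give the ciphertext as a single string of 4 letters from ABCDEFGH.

Char 1 ('D'): step: R->7, L=0; D->plug->D->R->C->L->H->refl->G->L'->H->R'->B->plug->E
Char 2 ('H'): step: R->0, L->1 (L advanced); H->plug->H->R->D->L->B->refl->D->L'->E->R'->D->plug->D
Char 3 ('H'): step: R->1, L=1; H->plug->H->R->F->L->C->refl->A->L'->A->R'->B->plug->E
Char 4 ('D'): step: R->2, L=1; D->plug->D->R->F->L->C->refl->A->L'->A->R'->E->plug->B

Answer: EDEB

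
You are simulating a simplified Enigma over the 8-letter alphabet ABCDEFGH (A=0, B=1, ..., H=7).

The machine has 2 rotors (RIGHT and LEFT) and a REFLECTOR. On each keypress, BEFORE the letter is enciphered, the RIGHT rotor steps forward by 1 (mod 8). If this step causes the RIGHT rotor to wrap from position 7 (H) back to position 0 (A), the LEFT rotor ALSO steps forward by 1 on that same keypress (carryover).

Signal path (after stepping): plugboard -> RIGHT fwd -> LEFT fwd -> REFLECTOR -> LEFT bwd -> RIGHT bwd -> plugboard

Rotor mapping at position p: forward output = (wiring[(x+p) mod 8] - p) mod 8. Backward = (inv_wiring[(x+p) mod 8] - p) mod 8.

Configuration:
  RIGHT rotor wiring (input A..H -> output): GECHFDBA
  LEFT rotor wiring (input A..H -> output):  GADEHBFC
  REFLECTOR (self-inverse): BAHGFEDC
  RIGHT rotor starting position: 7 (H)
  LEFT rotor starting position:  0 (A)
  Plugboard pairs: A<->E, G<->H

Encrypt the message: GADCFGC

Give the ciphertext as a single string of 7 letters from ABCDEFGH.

Answer: HEEHEDF

Derivation:
Char 1 ('G'): step: R->0, L->1 (L advanced); G->plug->H->R->A->L->H->refl->C->L'->B->R'->G->plug->H
Char 2 ('A'): step: R->1, L=1; A->plug->E->R->C->L->D->refl->G->L'->D->R'->A->plug->E
Char 3 ('D'): step: R->2, L=1; D->plug->D->R->B->L->C->refl->H->L'->A->R'->A->plug->E
Char 4 ('C'): step: R->3, L=1; C->plug->C->R->A->L->H->refl->C->L'->B->R'->G->plug->H
Char 5 ('F'): step: R->4, L=1; F->plug->F->R->A->L->H->refl->C->L'->B->R'->A->plug->E
Char 6 ('G'): step: R->5, L=1; G->plug->H->R->A->L->H->refl->C->L'->B->R'->D->plug->D
Char 7 ('C'): step: R->6, L=1; C->plug->C->R->A->L->H->refl->C->L'->B->R'->F->plug->F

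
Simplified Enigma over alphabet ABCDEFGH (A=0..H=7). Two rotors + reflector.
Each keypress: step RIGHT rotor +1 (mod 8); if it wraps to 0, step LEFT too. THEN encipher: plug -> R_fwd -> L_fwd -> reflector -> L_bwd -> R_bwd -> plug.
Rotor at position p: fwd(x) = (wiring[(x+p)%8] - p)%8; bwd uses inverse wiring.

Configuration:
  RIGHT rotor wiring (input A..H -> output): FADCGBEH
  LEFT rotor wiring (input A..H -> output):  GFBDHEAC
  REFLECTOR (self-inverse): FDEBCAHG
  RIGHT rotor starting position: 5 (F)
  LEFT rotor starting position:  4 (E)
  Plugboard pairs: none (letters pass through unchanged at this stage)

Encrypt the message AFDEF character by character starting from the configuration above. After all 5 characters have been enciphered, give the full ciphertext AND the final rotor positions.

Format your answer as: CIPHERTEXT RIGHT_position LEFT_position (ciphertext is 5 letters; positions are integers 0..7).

Answer: BEGGD 2 5

Derivation:
Char 1 ('A'): step: R->6, L=4; A->plug->A->R->G->L->F->refl->A->L'->B->R'->B->plug->B
Char 2 ('F'): step: R->7, L=4; F->plug->F->R->H->L->H->refl->G->L'->D->R'->E->plug->E
Char 3 ('D'): step: R->0, L->5 (L advanced); D->plug->D->R->C->L->F->refl->A->L'->E->R'->G->plug->G
Char 4 ('E'): step: R->1, L=5; E->plug->E->R->A->L->H->refl->G->L'->G->R'->G->plug->G
Char 5 ('F'): step: R->2, L=5; F->plug->F->R->F->L->E->refl->C->L'->H->R'->D->plug->D
Final: ciphertext=BEGGD, RIGHT=2, LEFT=5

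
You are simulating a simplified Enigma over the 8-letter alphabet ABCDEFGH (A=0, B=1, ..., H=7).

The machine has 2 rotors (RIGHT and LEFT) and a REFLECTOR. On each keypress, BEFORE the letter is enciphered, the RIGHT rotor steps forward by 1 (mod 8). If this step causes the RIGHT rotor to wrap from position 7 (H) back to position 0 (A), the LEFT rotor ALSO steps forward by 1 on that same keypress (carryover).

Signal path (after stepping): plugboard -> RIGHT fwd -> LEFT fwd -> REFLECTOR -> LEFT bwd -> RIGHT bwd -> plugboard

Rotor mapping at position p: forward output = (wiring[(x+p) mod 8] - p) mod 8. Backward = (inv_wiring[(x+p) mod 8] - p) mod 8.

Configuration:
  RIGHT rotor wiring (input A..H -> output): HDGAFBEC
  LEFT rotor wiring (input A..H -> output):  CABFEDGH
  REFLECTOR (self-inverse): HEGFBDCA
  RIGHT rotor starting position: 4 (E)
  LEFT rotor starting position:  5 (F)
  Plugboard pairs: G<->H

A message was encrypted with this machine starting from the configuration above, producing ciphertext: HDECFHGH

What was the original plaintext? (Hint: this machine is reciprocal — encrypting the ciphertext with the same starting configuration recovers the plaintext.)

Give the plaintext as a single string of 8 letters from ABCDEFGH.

Char 1 ('H'): step: R->5, L=5; H->plug->G->R->D->L->F->refl->D->L'->E->R'->A->plug->A
Char 2 ('D'): step: R->6, L=5; D->plug->D->R->F->L->E->refl->B->L'->B->R'->C->plug->C
Char 3 ('E'): step: R->7, L=5; E->plug->E->R->B->L->B->refl->E->L'->F->R'->H->plug->G
Char 4 ('C'): step: R->0, L->6 (L advanced); C->plug->C->R->G->L->G->refl->C->L'->D->R'->B->plug->B
Char 5 ('F'): step: R->1, L=6; F->plug->F->R->D->L->C->refl->G->L'->G->R'->H->plug->G
Char 6 ('H'): step: R->2, L=6; H->plug->G->R->F->L->H->refl->A->L'->A->R'->F->plug->F
Char 7 ('G'): step: R->3, L=6; G->plug->H->R->D->L->C->refl->G->L'->G->R'->C->plug->C
Char 8 ('H'): step: R->4, L=6; H->plug->G->R->C->L->E->refl->B->L'->B->R'->A->plug->A

Answer: ACGBGFCA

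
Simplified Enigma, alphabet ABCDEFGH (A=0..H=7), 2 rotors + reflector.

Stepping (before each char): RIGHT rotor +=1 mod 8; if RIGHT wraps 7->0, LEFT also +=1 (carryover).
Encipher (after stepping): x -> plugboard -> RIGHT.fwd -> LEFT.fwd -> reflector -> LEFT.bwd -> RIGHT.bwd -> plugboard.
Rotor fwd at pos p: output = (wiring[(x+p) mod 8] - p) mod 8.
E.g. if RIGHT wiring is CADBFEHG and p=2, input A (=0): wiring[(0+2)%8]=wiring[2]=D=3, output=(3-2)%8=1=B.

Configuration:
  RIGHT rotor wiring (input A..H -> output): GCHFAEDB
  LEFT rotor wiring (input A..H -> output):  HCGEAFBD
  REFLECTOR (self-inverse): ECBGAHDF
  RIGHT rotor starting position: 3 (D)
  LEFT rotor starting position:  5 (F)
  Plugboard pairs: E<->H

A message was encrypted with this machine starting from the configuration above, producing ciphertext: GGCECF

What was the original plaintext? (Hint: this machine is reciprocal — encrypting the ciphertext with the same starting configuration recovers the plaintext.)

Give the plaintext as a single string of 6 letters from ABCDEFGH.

Answer: DDHHEB

Derivation:
Char 1 ('G'): step: R->4, L=5; G->plug->G->R->D->L->C->refl->B->L'->F->R'->D->plug->D
Char 2 ('G'): step: R->5, L=5; G->plug->G->R->A->L->A->refl->E->L'->B->R'->D->plug->D
Char 3 ('C'): step: R->6, L=5; C->plug->C->R->A->L->A->refl->E->L'->B->R'->E->plug->H
Char 4 ('E'): step: R->7, L=5; E->plug->H->R->E->L->F->refl->H->L'->G->R'->E->plug->H
Char 5 ('C'): step: R->0, L->6 (L advanced); C->plug->C->R->H->L->H->refl->F->L'->B->R'->H->plug->E
Char 6 ('F'): step: R->1, L=6; F->plug->F->R->C->L->B->refl->C->L'->G->R'->B->plug->B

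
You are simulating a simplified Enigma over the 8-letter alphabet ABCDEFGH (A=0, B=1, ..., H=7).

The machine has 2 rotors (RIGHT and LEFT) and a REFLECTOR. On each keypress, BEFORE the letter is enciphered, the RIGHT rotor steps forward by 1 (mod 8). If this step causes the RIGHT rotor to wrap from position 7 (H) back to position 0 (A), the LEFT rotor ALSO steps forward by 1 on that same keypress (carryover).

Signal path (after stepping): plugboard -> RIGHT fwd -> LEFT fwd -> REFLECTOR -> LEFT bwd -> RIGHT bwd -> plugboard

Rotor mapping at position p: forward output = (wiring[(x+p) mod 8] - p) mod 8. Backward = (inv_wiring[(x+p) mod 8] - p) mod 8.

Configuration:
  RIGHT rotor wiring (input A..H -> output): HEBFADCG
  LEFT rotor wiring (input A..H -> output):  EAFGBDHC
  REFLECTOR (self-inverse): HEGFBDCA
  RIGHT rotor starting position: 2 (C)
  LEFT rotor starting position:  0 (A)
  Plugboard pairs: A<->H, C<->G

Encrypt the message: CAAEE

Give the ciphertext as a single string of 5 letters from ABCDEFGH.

Answer: AGEFF

Derivation:
Char 1 ('C'): step: R->3, L=0; C->plug->G->R->B->L->A->refl->H->L'->G->R'->H->plug->A
Char 2 ('A'): step: R->4, L=0; A->plug->H->R->B->L->A->refl->H->L'->G->R'->C->plug->G
Char 3 ('A'): step: R->5, L=0; A->plug->H->R->D->L->G->refl->C->L'->H->R'->E->plug->E
Char 4 ('E'): step: R->6, L=0; E->plug->E->R->D->L->G->refl->C->L'->H->R'->F->plug->F
Char 5 ('E'): step: R->7, L=0; E->plug->E->R->G->L->H->refl->A->L'->B->R'->F->plug->F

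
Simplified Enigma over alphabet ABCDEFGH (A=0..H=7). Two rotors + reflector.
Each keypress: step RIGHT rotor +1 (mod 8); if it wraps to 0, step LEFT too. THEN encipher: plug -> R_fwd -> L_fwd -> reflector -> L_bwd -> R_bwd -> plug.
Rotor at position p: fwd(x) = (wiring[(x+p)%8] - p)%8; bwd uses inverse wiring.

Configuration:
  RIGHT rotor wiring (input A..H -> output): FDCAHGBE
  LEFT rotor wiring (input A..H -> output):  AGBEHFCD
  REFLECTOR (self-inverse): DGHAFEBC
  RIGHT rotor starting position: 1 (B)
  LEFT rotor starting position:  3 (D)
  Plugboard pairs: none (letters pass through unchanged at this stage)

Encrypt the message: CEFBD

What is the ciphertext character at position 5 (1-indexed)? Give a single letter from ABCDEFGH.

Char 1 ('C'): step: R->2, L=3; C->plug->C->R->F->L->F->refl->E->L'->B->R'->H->plug->H
Char 2 ('E'): step: R->3, L=3; E->plug->E->R->B->L->E->refl->F->L'->F->R'->A->plug->A
Char 3 ('F'): step: R->4, L=3; F->plug->F->R->H->L->G->refl->B->L'->A->R'->D->plug->D
Char 4 ('B'): step: R->5, L=3; B->plug->B->R->E->L->A->refl->D->L'->G->R'->E->plug->E
Char 5 ('D'): step: R->6, L=3; D->plug->D->R->F->L->F->refl->E->L'->B->R'->G->plug->G

G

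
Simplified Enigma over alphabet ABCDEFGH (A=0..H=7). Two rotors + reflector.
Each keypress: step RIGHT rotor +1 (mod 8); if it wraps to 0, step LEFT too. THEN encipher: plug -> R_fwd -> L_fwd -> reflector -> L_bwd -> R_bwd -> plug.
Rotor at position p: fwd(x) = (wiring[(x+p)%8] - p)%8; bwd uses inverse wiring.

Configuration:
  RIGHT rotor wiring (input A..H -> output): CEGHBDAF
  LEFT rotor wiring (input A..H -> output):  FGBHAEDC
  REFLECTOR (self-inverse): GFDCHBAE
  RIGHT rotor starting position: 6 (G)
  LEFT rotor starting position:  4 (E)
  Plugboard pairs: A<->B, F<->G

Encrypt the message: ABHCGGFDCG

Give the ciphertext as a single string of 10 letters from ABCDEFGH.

Char 1 ('A'): step: R->7, L=4; A->plug->B->R->D->L->G->refl->A->L'->B->R'->H->plug->H
Char 2 ('B'): step: R->0, L->5 (L advanced); B->plug->A->R->C->L->F->refl->B->L'->E->R'->B->plug->A
Char 3 ('H'): step: R->1, L=5; H->plug->H->R->B->L->G->refl->A->L'->D->R'->A->plug->B
Char 4 ('C'): step: R->2, L=5; C->plug->C->R->H->L->D->refl->C->L'->G->R'->E->plug->E
Char 5 ('G'): step: R->3, L=5; G->plug->F->R->H->L->D->refl->C->L'->G->R'->B->plug->A
Char 6 ('G'): step: R->4, L=5; G->plug->F->R->A->L->H->refl->E->L'->F->R'->A->plug->B
Char 7 ('F'): step: R->5, L=5; F->plug->G->R->C->L->F->refl->B->L'->E->R'->H->plug->H
Char 8 ('D'): step: R->6, L=5; D->plug->D->R->G->L->C->refl->D->L'->H->R'->B->plug->A
Char 9 ('C'): step: R->7, L=5; C->plug->C->R->F->L->E->refl->H->L'->A->R'->E->plug->E
Char 10 ('G'): step: R->0, L->6 (L advanced); G->plug->F->R->D->L->A->refl->G->L'->H->R'->D->plug->D

Answer: HABEABHAED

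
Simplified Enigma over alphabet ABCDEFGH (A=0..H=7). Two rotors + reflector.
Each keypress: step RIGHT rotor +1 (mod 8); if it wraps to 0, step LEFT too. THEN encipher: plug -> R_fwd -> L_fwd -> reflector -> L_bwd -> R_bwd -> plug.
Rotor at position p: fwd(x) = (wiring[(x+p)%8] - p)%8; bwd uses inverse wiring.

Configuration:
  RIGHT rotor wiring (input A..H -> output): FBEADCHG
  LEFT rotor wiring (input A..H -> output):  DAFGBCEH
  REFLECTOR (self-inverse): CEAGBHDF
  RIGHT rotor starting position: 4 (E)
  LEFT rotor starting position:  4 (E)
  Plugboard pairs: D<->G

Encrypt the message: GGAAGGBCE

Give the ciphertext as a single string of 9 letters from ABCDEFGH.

Answer: EACFDCHHD

Derivation:
Char 1 ('G'): step: R->5, L=4; G->plug->D->R->A->L->F->refl->H->L'->E->R'->E->plug->E
Char 2 ('G'): step: R->6, L=4; G->plug->D->R->D->L->D->refl->G->L'->B->R'->A->plug->A
Char 3 ('A'): step: R->7, L=4; A->plug->A->R->H->L->C->refl->A->L'->C->R'->C->plug->C
Char 4 ('A'): step: R->0, L->5 (L advanced); A->plug->A->R->F->L->A->refl->C->L'->C->R'->F->plug->F
Char 5 ('G'): step: R->1, L=5; G->plug->D->R->C->L->C->refl->A->L'->F->R'->G->plug->D
Char 6 ('G'): step: R->2, L=5; G->plug->D->R->A->L->F->refl->H->L'->B->R'->C->plug->C
Char 7 ('B'): step: R->3, L=5; B->plug->B->R->A->L->F->refl->H->L'->B->R'->H->plug->H
Char 8 ('C'): step: R->4, L=5; C->plug->C->R->D->L->G->refl->D->L'->E->R'->H->plug->H
Char 9 ('E'): step: R->5, L=5; E->plug->E->R->E->L->D->refl->G->L'->D->R'->G->plug->D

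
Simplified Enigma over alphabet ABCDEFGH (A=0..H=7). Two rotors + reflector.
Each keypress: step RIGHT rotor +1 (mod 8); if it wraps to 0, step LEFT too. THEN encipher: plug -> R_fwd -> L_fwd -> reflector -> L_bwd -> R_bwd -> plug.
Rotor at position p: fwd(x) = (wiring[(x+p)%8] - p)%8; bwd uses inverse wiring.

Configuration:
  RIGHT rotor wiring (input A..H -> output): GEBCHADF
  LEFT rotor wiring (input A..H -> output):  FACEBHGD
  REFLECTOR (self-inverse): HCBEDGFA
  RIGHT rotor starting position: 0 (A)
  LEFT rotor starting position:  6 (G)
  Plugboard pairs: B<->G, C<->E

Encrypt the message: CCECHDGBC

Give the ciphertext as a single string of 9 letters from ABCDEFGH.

Char 1 ('C'): step: R->1, L=6; C->plug->E->R->H->L->B->refl->C->L'->D->R'->A->plug->A
Char 2 ('C'): step: R->2, L=6; C->plug->E->R->B->L->F->refl->G->L'->F->R'->C->plug->E
Char 3 ('E'): step: R->3, L=6; E->plug->C->R->F->L->G->refl->F->L'->B->R'->G->plug->B
Char 4 ('C'): step: R->4, L=6; C->plug->E->R->C->L->H->refl->A->L'->A->R'->F->plug->F
Char 5 ('H'): step: R->5, L=6; H->plug->H->R->C->L->H->refl->A->L'->A->R'->C->plug->E
Char 6 ('D'): step: R->6, L=6; D->plug->D->R->G->L->D->refl->E->L'->E->R'->F->plug->F
Char 7 ('G'): step: R->7, L=6; G->plug->B->R->H->L->B->refl->C->L'->D->R'->E->plug->C
Char 8 ('B'): step: R->0, L->7 (L advanced); B->plug->G->R->D->L->D->refl->E->L'->A->R'->F->plug->F
Char 9 ('C'): step: R->1, L=7; C->plug->E->R->H->L->H->refl->A->L'->G->R'->D->plug->D

Answer: AEBFEFCFD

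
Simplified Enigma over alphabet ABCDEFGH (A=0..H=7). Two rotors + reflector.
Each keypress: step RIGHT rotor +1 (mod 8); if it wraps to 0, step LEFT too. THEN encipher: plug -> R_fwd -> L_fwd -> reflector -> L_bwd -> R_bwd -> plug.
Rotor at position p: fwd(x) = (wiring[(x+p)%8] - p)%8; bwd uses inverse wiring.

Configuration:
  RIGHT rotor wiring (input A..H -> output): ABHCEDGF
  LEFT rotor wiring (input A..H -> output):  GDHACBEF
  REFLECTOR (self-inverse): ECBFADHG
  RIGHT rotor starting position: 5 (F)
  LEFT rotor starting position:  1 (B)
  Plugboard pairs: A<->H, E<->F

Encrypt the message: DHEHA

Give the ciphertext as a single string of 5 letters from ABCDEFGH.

Char 1 ('D'): step: R->6, L=1; D->plug->D->R->D->L->B->refl->C->L'->A->R'->A->plug->H
Char 2 ('H'): step: R->7, L=1; H->plug->A->R->G->L->E->refl->A->L'->E->R'->G->plug->G
Char 3 ('E'): step: R->0, L->2 (L advanced); E->plug->F->R->D->L->H->refl->G->L'->B->R'->B->plug->B
Char 4 ('H'): step: R->1, L=2; H->plug->A->R->A->L->F->refl->D->L'->F->R'->F->plug->E
Char 5 ('A'): step: R->2, L=2; A->plug->H->R->H->L->B->refl->C->L'->E->R'->E->plug->F

Answer: HGBEF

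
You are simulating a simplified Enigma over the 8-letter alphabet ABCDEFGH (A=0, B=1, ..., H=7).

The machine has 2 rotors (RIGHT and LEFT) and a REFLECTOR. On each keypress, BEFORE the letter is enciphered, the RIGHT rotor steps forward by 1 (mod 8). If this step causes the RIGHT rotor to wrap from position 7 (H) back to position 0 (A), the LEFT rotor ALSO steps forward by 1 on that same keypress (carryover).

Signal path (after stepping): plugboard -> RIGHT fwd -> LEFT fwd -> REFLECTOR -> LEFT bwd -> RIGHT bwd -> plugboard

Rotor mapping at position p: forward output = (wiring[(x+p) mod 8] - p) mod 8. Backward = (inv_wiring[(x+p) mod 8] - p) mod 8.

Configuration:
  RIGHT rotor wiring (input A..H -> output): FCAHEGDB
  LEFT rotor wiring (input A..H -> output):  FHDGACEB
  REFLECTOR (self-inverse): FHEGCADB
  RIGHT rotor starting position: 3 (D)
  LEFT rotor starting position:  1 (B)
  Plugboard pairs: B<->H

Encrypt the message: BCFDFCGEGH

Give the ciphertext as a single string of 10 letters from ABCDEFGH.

Answer: GFCGHFFFEG

Derivation:
Char 1 ('B'): step: R->4, L=1; B->plug->H->R->D->L->H->refl->B->L'->E->R'->G->plug->G
Char 2 ('C'): step: R->5, L=1; C->plug->C->R->E->L->B->refl->H->L'->D->R'->F->plug->F
Char 3 ('F'): step: R->6, L=1; F->plug->F->R->B->L->C->refl->E->L'->H->R'->C->plug->C
Char 4 ('D'): step: R->7, L=1; D->plug->D->R->B->L->C->refl->E->L'->H->R'->G->plug->G
Char 5 ('F'): step: R->0, L->2 (L advanced); F->plug->F->R->G->L->D->refl->G->L'->C->R'->B->plug->H
Char 6 ('C'): step: R->1, L=2; C->plug->C->R->G->L->D->refl->G->L'->C->R'->F->plug->F
Char 7 ('G'): step: R->2, L=2; G->plug->G->R->D->L->A->refl->F->L'->H->R'->F->plug->F
Char 8 ('E'): step: R->3, L=2; E->plug->E->R->G->L->D->refl->G->L'->C->R'->F->plug->F
Char 9 ('G'): step: R->4, L=2; G->plug->G->R->E->L->C->refl->E->L'->B->R'->E->plug->E
Char 10 ('H'): step: R->5, L=2; H->plug->B->R->G->L->D->refl->G->L'->C->R'->G->plug->G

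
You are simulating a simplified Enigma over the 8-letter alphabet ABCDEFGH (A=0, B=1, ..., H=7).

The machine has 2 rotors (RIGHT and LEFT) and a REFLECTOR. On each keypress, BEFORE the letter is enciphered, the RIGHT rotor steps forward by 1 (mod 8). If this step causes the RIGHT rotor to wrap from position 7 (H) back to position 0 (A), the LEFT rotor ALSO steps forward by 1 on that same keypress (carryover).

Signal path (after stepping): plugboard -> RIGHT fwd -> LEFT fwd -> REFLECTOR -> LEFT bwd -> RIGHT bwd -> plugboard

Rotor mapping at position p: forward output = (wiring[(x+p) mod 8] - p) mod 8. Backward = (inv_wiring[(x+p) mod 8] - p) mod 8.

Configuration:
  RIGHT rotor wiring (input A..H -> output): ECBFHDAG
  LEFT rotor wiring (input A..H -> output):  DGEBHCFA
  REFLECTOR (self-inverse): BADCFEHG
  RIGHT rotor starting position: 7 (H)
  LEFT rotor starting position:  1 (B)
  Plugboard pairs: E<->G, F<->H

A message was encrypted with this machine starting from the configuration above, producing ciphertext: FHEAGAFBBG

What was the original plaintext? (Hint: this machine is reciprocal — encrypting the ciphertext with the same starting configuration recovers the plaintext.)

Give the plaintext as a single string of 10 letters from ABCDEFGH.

Answer: HGAECBEFEB

Derivation:
Char 1 ('F'): step: R->0, L->2 (L advanced); F->plug->H->R->G->L->B->refl->A->L'->D->R'->F->plug->H
Char 2 ('H'): step: R->1, L=2; H->plug->F->R->H->L->E->refl->F->L'->C->R'->E->plug->G
Char 3 ('E'): step: R->2, L=2; E->plug->G->R->C->L->F->refl->E->L'->H->R'->A->plug->A
Char 4 ('A'): step: R->3, L=2; A->plug->A->R->C->L->F->refl->E->L'->H->R'->G->plug->E
Char 5 ('G'): step: R->4, L=2; G->plug->E->R->A->L->C->refl->D->L'->E->R'->C->plug->C
Char 6 ('A'): step: R->5, L=2; A->plug->A->R->G->L->B->refl->A->L'->D->R'->B->plug->B
Char 7 ('F'): step: R->6, L=2; F->plug->H->R->F->L->G->refl->H->L'->B->R'->G->plug->E
Char 8 ('B'): step: R->7, L=2; B->plug->B->R->F->L->G->refl->H->L'->B->R'->H->plug->F
Char 9 ('B'): step: R->0, L->3 (L advanced); B->plug->B->R->C->L->H->refl->G->L'->A->R'->G->plug->E
Char 10 ('G'): step: R->1, L=3; G->plug->E->R->C->L->H->refl->G->L'->A->R'->B->plug->B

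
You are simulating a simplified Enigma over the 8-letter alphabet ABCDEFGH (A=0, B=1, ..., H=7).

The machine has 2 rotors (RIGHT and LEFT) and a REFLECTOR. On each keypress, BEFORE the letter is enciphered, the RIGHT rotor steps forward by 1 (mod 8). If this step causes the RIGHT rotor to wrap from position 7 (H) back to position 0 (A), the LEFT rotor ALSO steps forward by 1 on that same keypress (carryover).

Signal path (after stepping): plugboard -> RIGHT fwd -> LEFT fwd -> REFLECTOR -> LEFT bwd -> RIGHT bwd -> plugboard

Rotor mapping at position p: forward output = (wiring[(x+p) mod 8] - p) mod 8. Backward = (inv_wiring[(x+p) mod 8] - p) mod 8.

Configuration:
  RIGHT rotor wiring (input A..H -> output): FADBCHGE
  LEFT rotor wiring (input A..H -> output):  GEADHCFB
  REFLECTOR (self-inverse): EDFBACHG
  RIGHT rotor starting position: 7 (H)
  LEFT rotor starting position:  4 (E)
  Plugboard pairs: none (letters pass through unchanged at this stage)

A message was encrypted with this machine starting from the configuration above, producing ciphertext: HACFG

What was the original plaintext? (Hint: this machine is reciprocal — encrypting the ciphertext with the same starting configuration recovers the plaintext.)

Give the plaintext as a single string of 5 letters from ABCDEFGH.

Answer: GCBED

Derivation:
Char 1 ('H'): step: R->0, L->5 (L advanced); H->plug->H->R->E->L->H->refl->G->L'->G->R'->G->plug->G
Char 2 ('A'): step: R->1, L=5; A->plug->A->R->H->L->C->refl->F->L'->A->R'->C->plug->C
Char 3 ('C'): step: R->2, L=5; C->plug->C->R->A->L->F->refl->C->L'->H->R'->B->plug->B
Char 4 ('F'): step: R->3, L=5; F->plug->F->R->C->L->E->refl->A->L'->B->R'->E->plug->E
Char 5 ('G'): step: R->4, L=5; G->plug->G->R->H->L->C->refl->F->L'->A->R'->D->plug->D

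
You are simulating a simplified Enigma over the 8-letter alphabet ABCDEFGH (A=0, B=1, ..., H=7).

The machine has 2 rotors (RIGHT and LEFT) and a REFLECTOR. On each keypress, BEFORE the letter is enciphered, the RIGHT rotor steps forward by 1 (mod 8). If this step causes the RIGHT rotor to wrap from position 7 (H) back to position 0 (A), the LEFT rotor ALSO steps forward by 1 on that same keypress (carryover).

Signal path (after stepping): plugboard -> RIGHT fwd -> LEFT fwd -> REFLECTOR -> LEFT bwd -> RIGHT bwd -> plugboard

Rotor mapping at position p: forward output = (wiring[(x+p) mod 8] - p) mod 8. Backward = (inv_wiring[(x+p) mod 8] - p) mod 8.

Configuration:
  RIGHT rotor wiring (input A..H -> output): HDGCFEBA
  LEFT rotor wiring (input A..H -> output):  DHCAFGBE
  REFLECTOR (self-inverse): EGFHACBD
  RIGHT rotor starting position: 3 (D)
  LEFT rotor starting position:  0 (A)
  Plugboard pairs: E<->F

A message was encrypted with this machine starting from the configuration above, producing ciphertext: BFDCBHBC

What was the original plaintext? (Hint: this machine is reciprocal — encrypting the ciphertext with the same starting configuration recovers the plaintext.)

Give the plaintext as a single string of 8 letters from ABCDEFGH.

Answer: AGHHFAHG

Derivation:
Char 1 ('B'): step: R->4, L=0; B->plug->B->R->A->L->D->refl->H->L'->B->R'->A->plug->A
Char 2 ('F'): step: R->5, L=0; F->plug->E->R->G->L->B->refl->G->L'->F->R'->G->plug->G
Char 3 ('D'): step: R->6, L=0; D->plug->D->R->F->L->G->refl->B->L'->G->R'->H->plug->H
Char 4 ('C'): step: R->7, L=0; C->plug->C->R->E->L->F->refl->C->L'->C->R'->H->plug->H
Char 5 ('B'): step: R->0, L->1 (L advanced); B->plug->B->R->D->L->E->refl->A->L'->F->R'->E->plug->F
Char 6 ('H'): step: R->1, L=1; H->plug->H->R->G->L->D->refl->H->L'->C->R'->A->plug->A
Char 7 ('B'): step: R->2, L=1; B->plug->B->R->A->L->G->refl->B->L'->B->R'->H->plug->H
Char 8 ('C'): step: R->3, L=1; C->plug->C->R->B->L->B->refl->G->L'->A->R'->G->plug->G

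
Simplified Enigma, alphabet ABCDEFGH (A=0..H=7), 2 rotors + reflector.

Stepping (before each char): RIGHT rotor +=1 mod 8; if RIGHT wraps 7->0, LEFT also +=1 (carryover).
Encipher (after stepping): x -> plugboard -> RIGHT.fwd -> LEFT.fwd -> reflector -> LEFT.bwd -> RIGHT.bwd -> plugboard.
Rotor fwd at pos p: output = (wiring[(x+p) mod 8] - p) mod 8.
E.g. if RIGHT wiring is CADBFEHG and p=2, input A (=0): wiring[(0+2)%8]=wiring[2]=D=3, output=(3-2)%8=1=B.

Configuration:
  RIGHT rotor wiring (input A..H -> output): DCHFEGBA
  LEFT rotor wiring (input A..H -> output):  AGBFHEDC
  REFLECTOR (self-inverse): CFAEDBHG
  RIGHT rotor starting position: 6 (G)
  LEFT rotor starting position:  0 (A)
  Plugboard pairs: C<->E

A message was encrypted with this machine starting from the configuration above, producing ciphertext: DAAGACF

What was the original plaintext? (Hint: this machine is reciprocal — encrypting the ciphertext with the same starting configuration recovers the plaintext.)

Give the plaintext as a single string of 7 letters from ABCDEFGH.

Answer: GECAHGB

Derivation:
Char 1 ('D'): step: R->7, L=0; D->plug->D->R->A->L->A->refl->C->L'->H->R'->G->plug->G
Char 2 ('A'): step: R->0, L->1 (L advanced); A->plug->A->R->D->L->G->refl->H->L'->H->R'->C->plug->E
Char 3 ('A'): step: R->1, L=1; A->plug->A->R->B->L->A->refl->C->L'->F->R'->E->plug->C
Char 4 ('G'): step: R->2, L=1; G->plug->G->R->B->L->A->refl->C->L'->F->R'->A->plug->A
Char 5 ('A'): step: R->3, L=1; A->plug->A->R->C->L->E->refl->D->L'->E->R'->H->plug->H
Char 6 ('C'): step: R->4, L=1; C->plug->E->R->H->L->H->refl->G->L'->D->R'->G->plug->G
Char 7 ('F'): step: R->5, L=1; F->plug->F->R->C->L->E->refl->D->L'->E->R'->B->plug->B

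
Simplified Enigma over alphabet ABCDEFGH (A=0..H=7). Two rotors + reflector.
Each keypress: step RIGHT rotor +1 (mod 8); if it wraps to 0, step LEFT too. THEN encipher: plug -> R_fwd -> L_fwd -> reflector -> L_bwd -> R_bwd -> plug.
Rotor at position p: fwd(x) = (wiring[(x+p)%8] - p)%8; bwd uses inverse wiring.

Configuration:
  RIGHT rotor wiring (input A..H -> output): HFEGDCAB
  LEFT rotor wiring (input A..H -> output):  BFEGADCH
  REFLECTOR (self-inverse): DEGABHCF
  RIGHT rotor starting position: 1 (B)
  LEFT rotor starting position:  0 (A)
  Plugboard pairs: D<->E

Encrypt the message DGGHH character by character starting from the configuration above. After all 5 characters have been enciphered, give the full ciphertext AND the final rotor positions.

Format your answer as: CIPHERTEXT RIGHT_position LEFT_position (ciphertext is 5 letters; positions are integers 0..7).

Char 1 ('D'): step: R->2, L=0; D->plug->E->R->G->L->C->refl->G->L'->D->R'->H->plug->H
Char 2 ('G'): step: R->3, L=0; G->plug->G->R->C->L->E->refl->B->L'->A->R'->B->plug->B
Char 3 ('G'): step: R->4, L=0; G->plug->G->R->A->L->B->refl->E->L'->C->R'->H->plug->H
Char 4 ('H'): step: R->5, L=0; H->plug->H->R->G->L->C->refl->G->L'->D->R'->B->plug->B
Char 5 ('H'): step: R->6, L=0; H->plug->H->R->E->L->A->refl->D->L'->F->R'->G->plug->G
Final: ciphertext=HBHBG, RIGHT=6, LEFT=0

Answer: HBHBG 6 0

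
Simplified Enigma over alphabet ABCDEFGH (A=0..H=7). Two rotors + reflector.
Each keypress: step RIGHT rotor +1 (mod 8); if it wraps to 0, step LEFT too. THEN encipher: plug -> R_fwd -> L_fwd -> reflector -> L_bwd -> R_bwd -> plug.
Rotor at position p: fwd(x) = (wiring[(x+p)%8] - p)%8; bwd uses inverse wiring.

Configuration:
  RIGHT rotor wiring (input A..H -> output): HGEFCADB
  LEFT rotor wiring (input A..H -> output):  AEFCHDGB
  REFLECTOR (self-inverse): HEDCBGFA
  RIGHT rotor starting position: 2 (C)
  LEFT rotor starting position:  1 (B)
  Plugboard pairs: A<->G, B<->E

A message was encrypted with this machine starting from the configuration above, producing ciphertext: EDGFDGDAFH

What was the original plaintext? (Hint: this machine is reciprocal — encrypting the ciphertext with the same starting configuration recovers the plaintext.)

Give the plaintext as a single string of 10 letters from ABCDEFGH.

Answer: BBHBFFGBAD

Derivation:
Char 1 ('E'): step: R->3, L=1; E->plug->B->R->H->L->H->refl->A->L'->G->R'->E->plug->B
Char 2 ('D'): step: R->4, L=1; D->plug->D->R->F->L->F->refl->G->L'->D->R'->E->plug->B
Char 3 ('G'): step: R->5, L=1; G->plug->A->R->D->L->G->refl->F->L'->F->R'->H->plug->H
Char 4 ('F'): step: R->6, L=1; F->plug->F->R->H->L->H->refl->A->L'->G->R'->E->plug->B
Char 5 ('D'): step: R->7, L=1; D->plug->D->R->F->L->F->refl->G->L'->D->R'->F->plug->F
Char 6 ('G'): step: R->0, L->2 (L advanced); G->plug->A->R->H->L->C->refl->D->L'->A->R'->F->plug->F
Char 7 ('D'): step: R->1, L=2; D->plug->D->R->B->L->A->refl->H->L'->F->R'->A->plug->G
Char 8 ('A'): step: R->2, L=2; A->plug->G->R->F->L->H->refl->A->L'->B->R'->E->plug->B
Char 9 ('F'): step: R->3, L=2; F->plug->F->R->E->L->E->refl->B->L'->D->R'->G->plug->A
Char 10 ('H'): step: R->4, L=2; H->plug->H->R->B->L->A->refl->H->L'->F->R'->D->plug->D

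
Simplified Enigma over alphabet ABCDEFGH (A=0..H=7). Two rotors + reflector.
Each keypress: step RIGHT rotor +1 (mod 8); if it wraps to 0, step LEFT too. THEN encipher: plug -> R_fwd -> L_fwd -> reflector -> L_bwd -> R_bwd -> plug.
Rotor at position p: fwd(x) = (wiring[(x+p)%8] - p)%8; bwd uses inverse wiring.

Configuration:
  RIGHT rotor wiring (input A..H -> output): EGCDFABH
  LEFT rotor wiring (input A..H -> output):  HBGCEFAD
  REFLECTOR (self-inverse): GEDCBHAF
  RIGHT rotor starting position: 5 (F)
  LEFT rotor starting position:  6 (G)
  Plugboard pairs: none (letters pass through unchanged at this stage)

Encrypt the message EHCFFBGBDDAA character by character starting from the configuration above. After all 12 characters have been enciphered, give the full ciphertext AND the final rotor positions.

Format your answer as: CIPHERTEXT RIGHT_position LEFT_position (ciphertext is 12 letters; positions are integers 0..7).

Char 1 ('E'): step: R->6, L=6; E->plug->E->R->E->L->A->refl->G->L'->G->R'->C->plug->C
Char 2 ('H'): step: R->7, L=6; H->plug->H->R->C->L->B->refl->E->L'->F->R'->B->plug->B
Char 3 ('C'): step: R->0, L->7 (L advanced); C->plug->C->R->C->L->C->refl->D->L'->E->R'->A->plug->A
Char 4 ('F'): step: R->1, L=7; F->plug->F->R->A->L->E->refl->B->L'->H->R'->E->plug->E
Char 5 ('F'): step: R->2, L=7; F->plug->F->R->F->L->F->refl->H->L'->D->R'->C->plug->C
Char 6 ('B'): step: R->3, L=7; B->plug->B->R->C->L->C->refl->D->L'->E->R'->E->plug->E
Char 7 ('G'): step: R->4, L=7; G->plug->G->R->G->L->G->refl->A->L'->B->R'->A->plug->A
Char 8 ('B'): step: R->5, L=7; B->plug->B->R->E->L->D->refl->C->L'->C->R'->C->plug->C
Char 9 ('D'): step: R->6, L=7; D->plug->D->R->A->L->E->refl->B->L'->H->R'->G->plug->G
Char 10 ('D'): step: R->7, L=7; D->plug->D->R->D->L->H->refl->F->L'->F->R'->B->plug->B
Char 11 ('A'): step: R->0, L->0 (L advanced); A->plug->A->R->E->L->E->refl->B->L'->B->R'->G->plug->G
Char 12 ('A'): step: R->1, L=0; A->plug->A->R->F->L->F->refl->H->L'->A->R'->F->plug->F
Final: ciphertext=CBAECEACGBGF, RIGHT=1, LEFT=0

Answer: CBAECEACGBGF 1 0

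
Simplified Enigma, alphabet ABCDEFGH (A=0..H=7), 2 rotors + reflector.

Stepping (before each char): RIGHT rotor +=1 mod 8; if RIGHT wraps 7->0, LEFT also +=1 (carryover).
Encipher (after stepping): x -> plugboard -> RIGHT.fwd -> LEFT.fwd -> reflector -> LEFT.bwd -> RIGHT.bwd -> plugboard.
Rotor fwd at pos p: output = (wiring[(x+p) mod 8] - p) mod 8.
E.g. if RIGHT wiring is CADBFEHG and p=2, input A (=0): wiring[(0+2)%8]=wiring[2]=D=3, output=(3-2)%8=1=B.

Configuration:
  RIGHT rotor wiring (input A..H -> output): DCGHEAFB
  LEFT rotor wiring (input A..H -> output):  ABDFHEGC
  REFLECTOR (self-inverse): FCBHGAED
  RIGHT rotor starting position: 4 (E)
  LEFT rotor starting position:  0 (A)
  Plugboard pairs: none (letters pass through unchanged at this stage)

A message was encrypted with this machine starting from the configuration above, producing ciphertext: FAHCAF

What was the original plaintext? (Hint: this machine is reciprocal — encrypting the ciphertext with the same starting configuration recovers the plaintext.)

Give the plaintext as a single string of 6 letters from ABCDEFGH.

Char 1 ('F'): step: R->5, L=0; F->plug->F->R->B->L->B->refl->C->L'->H->R'->H->plug->H
Char 2 ('A'): step: R->6, L=0; A->plug->A->R->H->L->C->refl->B->L'->B->R'->F->plug->F
Char 3 ('H'): step: R->7, L=0; H->plug->H->R->G->L->G->refl->E->L'->F->R'->F->plug->F
Char 4 ('C'): step: R->0, L->1 (L advanced); C->plug->C->R->G->L->B->refl->C->L'->B->R'->H->plug->H
Char 5 ('A'): step: R->1, L=1; A->plug->A->R->B->L->C->refl->B->L'->G->R'->C->plug->C
Char 6 ('F'): step: R->2, L=1; F->plug->F->R->H->L->H->refl->D->L'->E->R'->A->plug->A

Answer: HFFHCA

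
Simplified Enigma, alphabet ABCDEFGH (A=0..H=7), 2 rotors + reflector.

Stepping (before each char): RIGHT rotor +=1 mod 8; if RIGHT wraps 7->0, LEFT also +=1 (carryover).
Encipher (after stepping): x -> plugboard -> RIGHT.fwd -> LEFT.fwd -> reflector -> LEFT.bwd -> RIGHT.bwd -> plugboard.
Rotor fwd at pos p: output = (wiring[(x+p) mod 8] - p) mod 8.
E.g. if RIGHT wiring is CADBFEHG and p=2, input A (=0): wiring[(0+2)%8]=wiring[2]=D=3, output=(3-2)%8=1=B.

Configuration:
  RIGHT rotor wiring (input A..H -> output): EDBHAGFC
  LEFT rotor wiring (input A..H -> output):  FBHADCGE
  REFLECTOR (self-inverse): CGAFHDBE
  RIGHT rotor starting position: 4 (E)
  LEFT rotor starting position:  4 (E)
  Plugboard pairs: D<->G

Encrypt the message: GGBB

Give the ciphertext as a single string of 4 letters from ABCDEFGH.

Char 1 ('G'): step: R->5, L=4; G->plug->D->R->H->L->E->refl->H->L'->A->R'->B->plug->B
Char 2 ('G'): step: R->6, L=4; G->plug->D->R->F->L->F->refl->D->L'->G->R'->C->plug->C
Char 3 ('B'): step: R->7, L=4; B->plug->B->R->F->L->F->refl->D->L'->G->R'->H->plug->H
Char 4 ('B'): step: R->0, L->5 (L advanced); B->plug->B->R->D->L->A->refl->C->L'->F->R'->G->plug->D

Answer: BCHD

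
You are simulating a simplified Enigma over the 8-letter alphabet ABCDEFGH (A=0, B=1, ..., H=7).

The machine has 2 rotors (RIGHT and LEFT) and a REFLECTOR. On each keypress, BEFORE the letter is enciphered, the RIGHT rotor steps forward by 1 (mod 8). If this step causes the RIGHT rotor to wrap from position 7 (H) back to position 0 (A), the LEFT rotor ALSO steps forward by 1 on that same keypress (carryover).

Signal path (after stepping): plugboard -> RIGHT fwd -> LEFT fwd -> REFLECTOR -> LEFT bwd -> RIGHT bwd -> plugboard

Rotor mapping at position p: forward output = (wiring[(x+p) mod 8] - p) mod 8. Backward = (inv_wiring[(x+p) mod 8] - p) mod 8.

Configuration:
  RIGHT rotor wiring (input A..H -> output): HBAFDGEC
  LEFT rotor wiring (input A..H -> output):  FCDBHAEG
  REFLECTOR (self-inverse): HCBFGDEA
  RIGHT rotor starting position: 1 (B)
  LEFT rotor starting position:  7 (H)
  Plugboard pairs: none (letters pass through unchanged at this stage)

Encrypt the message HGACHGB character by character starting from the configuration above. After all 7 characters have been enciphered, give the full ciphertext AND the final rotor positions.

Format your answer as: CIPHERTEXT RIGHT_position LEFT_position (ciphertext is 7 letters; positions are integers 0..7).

Answer: EFBGGCE 0 0

Derivation:
Char 1 ('H'): step: R->2, L=7; H->plug->H->R->H->L->F->refl->D->L'->C->R'->E->plug->E
Char 2 ('G'): step: R->3, L=7; G->plug->G->R->G->L->B->refl->C->L'->E->R'->F->plug->F
Char 3 ('A'): step: R->4, L=7; A->plug->A->R->H->L->F->refl->D->L'->C->R'->B->plug->B
Char 4 ('C'): step: R->5, L=7; C->plug->C->R->F->L->A->refl->H->L'->A->R'->G->plug->G
Char 5 ('H'): step: R->6, L=7; H->plug->H->R->A->L->H->refl->A->L'->F->R'->G->plug->G
Char 6 ('G'): step: R->7, L=7; G->plug->G->R->H->L->F->refl->D->L'->C->R'->C->plug->C
Char 7 ('B'): step: R->0, L->0 (L advanced); B->plug->B->R->B->L->C->refl->B->L'->D->R'->E->plug->E
Final: ciphertext=EFBGGCE, RIGHT=0, LEFT=0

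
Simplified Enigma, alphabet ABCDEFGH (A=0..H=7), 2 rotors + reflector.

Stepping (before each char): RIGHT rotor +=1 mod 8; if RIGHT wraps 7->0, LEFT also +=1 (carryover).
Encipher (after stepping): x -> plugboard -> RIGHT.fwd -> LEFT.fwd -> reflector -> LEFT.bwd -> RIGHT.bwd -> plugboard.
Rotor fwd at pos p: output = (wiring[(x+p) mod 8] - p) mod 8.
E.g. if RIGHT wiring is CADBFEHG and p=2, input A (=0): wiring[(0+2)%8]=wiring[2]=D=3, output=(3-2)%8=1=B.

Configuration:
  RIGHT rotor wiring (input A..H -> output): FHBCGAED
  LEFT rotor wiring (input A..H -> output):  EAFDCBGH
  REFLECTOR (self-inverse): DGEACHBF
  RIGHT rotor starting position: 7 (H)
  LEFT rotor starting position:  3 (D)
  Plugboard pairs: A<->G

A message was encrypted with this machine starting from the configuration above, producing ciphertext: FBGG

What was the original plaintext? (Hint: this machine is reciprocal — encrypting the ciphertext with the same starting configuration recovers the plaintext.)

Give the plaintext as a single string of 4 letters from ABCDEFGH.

Char 1 ('F'): step: R->0, L->4 (L advanced); F->plug->F->R->A->L->G->refl->B->L'->G->R'->E->plug->E
Char 2 ('B'): step: R->1, L=4; B->plug->B->R->A->L->G->refl->B->L'->G->R'->A->plug->G
Char 3 ('G'): step: R->2, L=4; G->plug->A->R->H->L->H->refl->F->L'->B->R'->F->plug->F
Char 4 ('G'): step: R->3, L=4; G->plug->A->R->H->L->H->refl->F->L'->B->R'->D->plug->D

Answer: EGFD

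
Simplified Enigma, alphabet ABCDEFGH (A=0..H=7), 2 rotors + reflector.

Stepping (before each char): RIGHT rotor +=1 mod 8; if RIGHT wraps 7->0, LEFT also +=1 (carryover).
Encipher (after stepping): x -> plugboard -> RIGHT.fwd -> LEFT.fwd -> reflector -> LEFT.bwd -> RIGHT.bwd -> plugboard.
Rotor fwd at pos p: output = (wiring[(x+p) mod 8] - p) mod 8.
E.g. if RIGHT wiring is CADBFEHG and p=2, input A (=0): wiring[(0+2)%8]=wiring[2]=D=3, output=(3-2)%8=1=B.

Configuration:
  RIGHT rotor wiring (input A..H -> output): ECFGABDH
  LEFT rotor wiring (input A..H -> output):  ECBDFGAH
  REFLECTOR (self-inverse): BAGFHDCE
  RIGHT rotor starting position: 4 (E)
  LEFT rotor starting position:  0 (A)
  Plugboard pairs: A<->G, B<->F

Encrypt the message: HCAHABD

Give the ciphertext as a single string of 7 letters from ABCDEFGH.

Answer: GADGBGB

Derivation:
Char 1 ('H'): step: R->5, L=0; H->plug->H->R->D->L->D->refl->F->L'->E->R'->A->plug->G
Char 2 ('C'): step: R->6, L=0; C->plug->C->R->G->L->A->refl->B->L'->C->R'->G->plug->A
Char 3 ('A'): step: R->7, L=0; A->plug->G->R->C->L->B->refl->A->L'->G->R'->D->plug->D
Char 4 ('H'): step: R->0, L->1 (L advanced); H->plug->H->R->H->L->D->refl->F->L'->E->R'->A->plug->G
Char 5 ('A'): step: R->1, L=1; A->plug->G->R->G->L->G->refl->C->L'->C->R'->F->plug->B
Char 6 ('B'): step: R->2, L=1; B->plug->F->R->F->L->H->refl->E->L'->D->R'->A->plug->G
Char 7 ('D'): step: R->3, L=1; D->plug->D->R->A->L->B->refl->A->L'->B->R'->F->plug->B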